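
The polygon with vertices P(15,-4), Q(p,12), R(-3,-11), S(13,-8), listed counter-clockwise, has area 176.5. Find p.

14

The doubled signed area Σ (x_i y_{i+1} − x_{i+1} y_i) is linear in p.
With p=0 it equals 451; the coefficient of p is -7 (from the two edges through Q).
So -7·p + 451 = 2·176.5 = 353 ⇒ p = 14.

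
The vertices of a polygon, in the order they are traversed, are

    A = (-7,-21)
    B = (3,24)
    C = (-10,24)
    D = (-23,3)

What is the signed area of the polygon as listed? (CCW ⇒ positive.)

Cross-terms: -105, 312, 522, 504  ⇒  Σ = 1233
Signed area = Σ/2 = 616.5 (positive ⇒ counter-clockwise traversal).

616.5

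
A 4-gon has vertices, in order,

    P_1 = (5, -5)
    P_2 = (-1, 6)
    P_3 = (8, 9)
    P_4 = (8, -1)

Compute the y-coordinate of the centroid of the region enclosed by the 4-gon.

20/7

Apply Gauss's area formula. First the cross-terms c_i = x_i·y_{i+1} − x_{i+1}·y_i:
  25, -57, -80, -35  ⇒  2A = -147, A = -73.5.
Then Σ (y_i + y_{i+1})·c_i = -1260, so ȳ = -1260 / (6·(-73.5)) = 20/7.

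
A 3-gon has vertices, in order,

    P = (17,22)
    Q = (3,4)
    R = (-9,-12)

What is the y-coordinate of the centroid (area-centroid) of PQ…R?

14/3

Apply the shoelace (surveyor's) formula. First the cross-terms c_i = x_i·y_{i+1} − x_{i+1}·y_i:
  2, 0, 6  ⇒  2A = 8, A = 4.
Then Σ (y_i + y_{i+1})·c_i = 112, so ȳ = 112 / (6·4) = 14/3.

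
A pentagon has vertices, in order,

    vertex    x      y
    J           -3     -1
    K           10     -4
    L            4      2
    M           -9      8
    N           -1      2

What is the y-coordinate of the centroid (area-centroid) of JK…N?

5/7

Apply Gauss's area formula. First the cross-terms c_i = x_i·y_{i+1} − x_{i+1}·y_i:
  22, 36, 50, -10, 7  ⇒  2A = 105, A = 52.5.
Then Σ (y_i + y_{i+1})·c_i = 225, so ȳ = 225 / (6·52.5) = 5/7.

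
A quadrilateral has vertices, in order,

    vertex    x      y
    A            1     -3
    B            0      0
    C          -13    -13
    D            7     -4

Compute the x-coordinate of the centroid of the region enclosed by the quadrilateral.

-71/27

Apply the shoelace (surveyor's) formula. First the cross-terms c_i = x_i·y_{i+1} − x_{i+1}·y_i:
  0, 0, 143, -17  ⇒  2A = 126, A = 63.
Then Σ (x_i + x_{i+1})·c_i = -994, so x̄ = -994 / (6·63) = -71/27.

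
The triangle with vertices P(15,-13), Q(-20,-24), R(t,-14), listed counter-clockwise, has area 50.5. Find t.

The doubled signed area Σ (x_i y_{i+1} − x_{i+1} y_i) is linear in t.
With t=0 it equals -130; the coefficient of t is 11 (from the two edges through R).
So 11·t + -130 = 2·50.5 = 101 ⇒ t = 21.

21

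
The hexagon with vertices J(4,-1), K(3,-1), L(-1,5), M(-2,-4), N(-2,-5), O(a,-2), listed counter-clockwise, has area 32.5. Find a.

The doubled signed area Σ (x_i y_{i+1} − x_{i+1} y_i) is linear in a.
With a=0 it equals 41; the coefficient of a is 4 (from the two edges through O).
So 4·a + 41 = 2·32.5 = 65 ⇒ a = 6.

6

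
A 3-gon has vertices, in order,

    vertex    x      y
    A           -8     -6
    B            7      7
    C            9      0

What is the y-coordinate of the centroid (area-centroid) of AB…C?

Apply the shoelace (surveyor's) formula. First the cross-terms c_i = x_i·y_{i+1} − x_{i+1}·y_i:
  -14, -63, -54  ⇒  2A = -131, A = -65.5.
Then Σ (y_i + y_{i+1})·c_i = -131, so ȳ = -131 / (6·(-65.5)) = 1/3.

1/3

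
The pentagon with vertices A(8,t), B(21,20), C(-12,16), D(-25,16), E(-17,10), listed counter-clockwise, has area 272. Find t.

9

Write out the shoelace sum; only the two edges meeting at A involve t:
2·Area = [((-17)·t − 8·10) + (8·20 − 21·t)] + 806
       = -38·t + 886 = 544
⇒ t = 9.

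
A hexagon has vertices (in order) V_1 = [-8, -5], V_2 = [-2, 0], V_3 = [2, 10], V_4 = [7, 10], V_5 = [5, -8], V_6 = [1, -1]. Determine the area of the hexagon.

Apply Gauss's area formula: 2A = Σ (x_i·y_{i+1} − x_{i+1}·y_i), indices taken mod 6.
Cross-terms: -10, -20, -50, -106, 3, -13  ⇒  Σ = -196
Area = |Σ|/2 = 98.

98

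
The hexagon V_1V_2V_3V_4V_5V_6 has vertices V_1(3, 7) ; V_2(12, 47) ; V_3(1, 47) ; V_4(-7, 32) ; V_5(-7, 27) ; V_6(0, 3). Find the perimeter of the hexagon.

104

|V_1V_2| = √((9)² + (40)²) = √1681 = 41
|V_2V_3| = √((-11)² + (0)²) = √121 = 11
|V_3V_4| = √((-8)² + (-15)²) = √289 = 17
|V_4V_5| = √((0)² + (-5)²) = √25 = 5
|V_5V_6| = √((7)² + (-24)²) = √625 = 25
|V_6V_1| = √((3)² + (4)²) = √25 = 5
Perimeter = 41 + 11 + 17 + 5 + 25 + 5 = 104.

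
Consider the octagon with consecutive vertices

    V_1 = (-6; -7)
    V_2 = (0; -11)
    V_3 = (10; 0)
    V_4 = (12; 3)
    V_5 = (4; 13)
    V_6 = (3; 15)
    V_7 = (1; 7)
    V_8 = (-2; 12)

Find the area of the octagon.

244.5

Apply the shoelace formula: 2A = Σ (x_i·y_{i+1} − x_{i+1}·y_i), indices taken mod 8.
Σ = (66) + (110) + (30) + (144) + (21) + (6) + (26) + (86) = 489
Area = |Σ|/2 = 244.5.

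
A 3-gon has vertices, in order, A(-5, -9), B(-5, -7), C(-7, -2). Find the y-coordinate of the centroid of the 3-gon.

-6

Apply the shoelace formula. First the cross-terms c_i = x_i·y_{i+1} − x_{i+1}·y_i:
  -10, -39, 53  ⇒  2A = 4, A = 2.
Then Σ (y_i + y_{i+1})·c_i = -72, so ȳ = -72 / (6·2) = -6.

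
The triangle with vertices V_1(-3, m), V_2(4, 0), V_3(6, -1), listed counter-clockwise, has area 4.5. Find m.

Write out the shoelace sum; only the two edges meeting at V_1 involve m:
2·Area = [(6·m − (-3)·(-1)) + ((-3)·0 − 4·m)] + -4
       = 2·m + -7 = 9
⇒ m = 8.

8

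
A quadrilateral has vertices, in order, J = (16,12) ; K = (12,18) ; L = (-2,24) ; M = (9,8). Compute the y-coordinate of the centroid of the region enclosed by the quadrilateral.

421/27

Apply the surveyor's formula. First the cross-terms c_i = x_i·y_{i+1} − x_{i+1}·y_i:
  144, 324, -232, -20  ⇒  2A = 216, A = 108.
Then Σ (y_i + y_{i+1})·c_i = 10104, so ȳ = 10104 / (6·108) = 421/27.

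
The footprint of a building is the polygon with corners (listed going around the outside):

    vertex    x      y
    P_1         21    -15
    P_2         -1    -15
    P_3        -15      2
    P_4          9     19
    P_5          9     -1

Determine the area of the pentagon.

577

Apply the surveyor's formula: 2A = Σ (x_i·y_{i+1} − x_{i+1}·y_i), indices taken mod 5.
Σ = (-330) + (-227) + (-303) + (-180) + (-114) = -1154
Area = |Σ|/2 = 577.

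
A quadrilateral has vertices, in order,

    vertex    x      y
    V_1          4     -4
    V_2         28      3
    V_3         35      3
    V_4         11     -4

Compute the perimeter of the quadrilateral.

|V_1V_2| = √((24)² + (7)²) = √625 = 25
|V_2V_3| = √((7)² + (0)²) = √49 = 7
|V_3V_4| = √((-24)² + (-7)²) = √625 = 25
|V_4V_1| = √((-7)² + (0)²) = √49 = 7
Perimeter = 25 + 7 + 25 + 7 = 64.

64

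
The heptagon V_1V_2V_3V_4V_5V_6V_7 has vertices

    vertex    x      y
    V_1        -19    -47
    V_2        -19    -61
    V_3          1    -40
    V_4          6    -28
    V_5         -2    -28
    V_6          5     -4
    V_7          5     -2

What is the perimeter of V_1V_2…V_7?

142

|V_1V_2| = √((0)² + (-14)²) = √196 = 14
|V_2V_3| = √((20)² + (21)²) = √841 = 29
|V_3V_4| = √((5)² + (12)²) = √169 = 13
|V_4V_5| = √((-8)² + (0)²) = √64 = 8
|V_5V_6| = √((7)² + (24)²) = √625 = 25
|V_6V_7| = √((0)² + (2)²) = √4 = 2
|V_7V_1| = √((-24)² + (-45)²) = √2601 = 51
Perimeter = 14 + 29 + 13 + 8 + 25 + 2 + 51 = 142.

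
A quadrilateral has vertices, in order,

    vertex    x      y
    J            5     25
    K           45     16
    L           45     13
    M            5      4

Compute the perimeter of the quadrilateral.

106

|JK| = √((40)² + (-9)²) = √1681 = 41
|KL| = √((0)² + (-3)²) = √9 = 3
|LM| = √((-40)² + (-9)²) = √1681 = 41
|MJ| = √((0)² + (21)²) = √441 = 21
Perimeter = 41 + 3 + 41 + 21 = 106.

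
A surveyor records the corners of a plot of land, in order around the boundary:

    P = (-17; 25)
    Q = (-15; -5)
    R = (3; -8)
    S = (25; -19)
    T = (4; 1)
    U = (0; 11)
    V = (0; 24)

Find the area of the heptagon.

Apply Gauss's area formula: 2A = Σ (x_i·y_{i+1} − x_{i+1}·y_i), indices taken mod 7.
Σ = (460) + (135) + (143) + (101) + (44) + (0) + (408) = 1291
Area = |Σ|/2 = 645.5.

645.5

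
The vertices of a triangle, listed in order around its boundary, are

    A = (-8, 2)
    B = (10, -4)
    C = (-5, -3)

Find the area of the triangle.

Cross-terms: 12, -50, -34  ⇒  Σ = -72
Area = |Σ|/2 = 36.

36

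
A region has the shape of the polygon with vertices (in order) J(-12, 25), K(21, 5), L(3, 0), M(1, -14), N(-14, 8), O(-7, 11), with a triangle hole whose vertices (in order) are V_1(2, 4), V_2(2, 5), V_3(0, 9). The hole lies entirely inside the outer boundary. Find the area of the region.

484.5

Outer boundary:
Apply the surveyor's formula: 2A = Σ (x_i·y_{i+1} − x_{i+1}·y_i), indices taken mod 6.
J→K: (-12)(5) − (21)(25) = -585
K→L: (21)(0) − (3)(5) = -15
L→M: (3)(-14) − (1)(0) = -42
M→N: (1)(8) − (-14)(-14) = -188
N→O: (-14)(11) − (-7)(8) = -98
O→J: (-7)(25) − (-12)(11) = -43
Σ = -971
Area = |Σ|/2 = 485.5.
Hole:
Σ = (2) + (18) + (-18) = 2
Area = |Σ|/2 = 1.
Net area = 485.5 − 1 = 484.5.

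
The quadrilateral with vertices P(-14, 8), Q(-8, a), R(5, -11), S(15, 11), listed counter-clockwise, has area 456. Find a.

-14

The doubled signed area Σ (x_i y_{i+1} − x_{i+1} y_i) is linear in a.
With a=0 it equals 646; the coefficient of a is -19 (from the two edges through Q).
So -19·a + 646 = 2·456 = 912 ⇒ a = -14.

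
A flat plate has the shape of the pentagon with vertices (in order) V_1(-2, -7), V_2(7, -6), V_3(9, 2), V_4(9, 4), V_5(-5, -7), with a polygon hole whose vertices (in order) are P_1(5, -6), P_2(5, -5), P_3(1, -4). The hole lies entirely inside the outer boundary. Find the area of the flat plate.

Outer boundary:
Apply the shoelace (surveyor's) formula: 2A = Σ (x_i·y_{i+1} − x_{i+1}·y_i), indices taken mod 5.
Σ = (61) + (68) + (18) + (-43) + (21) = 125
Area = |Σ|/2 = 62.5.
Hole:
Σ = (5) + (-15) + (14) = 4
Area = |Σ|/2 = 2.
Net area = 62.5 − 2 = 60.5.

60.5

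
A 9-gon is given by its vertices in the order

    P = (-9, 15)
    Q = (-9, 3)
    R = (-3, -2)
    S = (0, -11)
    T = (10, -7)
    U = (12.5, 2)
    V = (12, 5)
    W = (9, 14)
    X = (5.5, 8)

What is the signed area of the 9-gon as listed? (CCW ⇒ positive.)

Apply the shoelace formula: 2A = Σ (x_i·y_{i+1} − x_{i+1}·y_i), indices taken mod 9.
Σ = (108) + (27) + (33) + (110) + (107.5) + (38.5) + (123) + (-5) + (154.5) = 696.5
Signed area = Σ/2 = 348.25 (positive ⇒ counter-clockwise traversal).

348.25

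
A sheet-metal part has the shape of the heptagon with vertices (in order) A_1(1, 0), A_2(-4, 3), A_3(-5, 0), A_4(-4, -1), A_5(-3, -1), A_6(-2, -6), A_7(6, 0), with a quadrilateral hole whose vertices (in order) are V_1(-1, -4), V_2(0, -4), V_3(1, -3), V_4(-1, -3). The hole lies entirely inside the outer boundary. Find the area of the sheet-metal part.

Outer boundary:
Apply the shoelace (surveyor's) formula: 2A = Σ (x_i·y_{i+1} − x_{i+1}·y_i), indices taken mod 7.
A_1→A_2: (1)(3) − (-4)(0) = 3
A_2→A_3: (-4)(0) − (-5)(3) = 15
A_3→A_4: (-5)(-1) − (-4)(0) = 5
A_4→A_5: (-4)(-1) − (-3)(-1) = 1
A_5→A_6: (-3)(-6) − (-2)(-1) = 16
A_6→A_7: (-2)(0) − (6)(-6) = 36
A_7→A_1: (6)(0) − (1)(0) = 0
Σ = 76
Area = |Σ|/2 = 38.
Hole:
V_1→V_2: (-1)(-4) − (0)(-4) = 4
V_2→V_3: (0)(-3) − (1)(-4) = 4
V_3→V_4: (1)(-3) − (-1)(-3) = -6
V_4→V_1: (-1)(-4) − (-1)(-3) = 1
Σ = 3
Area = |Σ|/2 = 1.5.
Net area = 38 − 1.5 = 36.5.

36.5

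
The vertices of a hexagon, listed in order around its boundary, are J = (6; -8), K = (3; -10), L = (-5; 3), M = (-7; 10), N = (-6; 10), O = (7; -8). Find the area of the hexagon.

73

Apply the shoelace formula: 2A = Σ (x_i·y_{i+1} − x_{i+1}·y_i), indices taken mod 6.
Σ = (-36) + (-41) + (-29) + (-10) + (-22) + (-8) = -146
Area = |Σ|/2 = 73.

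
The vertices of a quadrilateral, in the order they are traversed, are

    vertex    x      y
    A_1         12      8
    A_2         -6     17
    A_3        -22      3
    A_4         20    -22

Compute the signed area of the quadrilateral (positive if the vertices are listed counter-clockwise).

Apply the shoelace (surveyor's) formula: 2A = Σ (x_i·y_{i+1} − x_{i+1}·y_i), indices taken mod 4.
Σ = (252) + (356) + (424) + (424) = 1456
Signed area = Σ/2 = 728 (positive ⇒ counter-clockwise traversal).

728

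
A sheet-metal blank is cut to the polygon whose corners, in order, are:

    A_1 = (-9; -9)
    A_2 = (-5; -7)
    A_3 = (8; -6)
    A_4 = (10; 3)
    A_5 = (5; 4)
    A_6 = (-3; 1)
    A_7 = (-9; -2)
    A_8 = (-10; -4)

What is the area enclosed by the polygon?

157.5

Apply the shoelace formula: 2A = Σ (x_i·y_{i+1} − x_{i+1}·y_i), indices taken mod 8.
Cross-terms: 18, 86, 84, 25, 17, 15, 16, 54  ⇒  Σ = 315
Area = |Σ|/2 = 157.5.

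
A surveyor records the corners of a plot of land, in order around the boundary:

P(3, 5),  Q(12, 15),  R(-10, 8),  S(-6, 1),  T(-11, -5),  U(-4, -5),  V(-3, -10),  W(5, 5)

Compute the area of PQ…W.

Apply the shoelace formula: 2A = Σ (x_i·y_{i+1} − x_{i+1}·y_i), indices taken mod 8.
Cross-terms: -15, 246, 38, 41, 35, 25, 35, 10  ⇒  Σ = 415
Area = |Σ|/2 = 207.5.

207.5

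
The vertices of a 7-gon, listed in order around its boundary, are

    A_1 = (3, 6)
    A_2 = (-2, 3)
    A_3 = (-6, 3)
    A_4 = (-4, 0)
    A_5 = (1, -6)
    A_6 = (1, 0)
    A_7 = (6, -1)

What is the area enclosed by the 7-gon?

Apply Gauss's area formula: 2A = Σ (x_i·y_{i+1} − x_{i+1}·y_i), indices taken mod 7.
A_1→A_2: (3)(3) − (-2)(6) = 21
A_2→A_3: (-2)(3) − (-6)(3) = 12
A_3→A_4: (-6)(0) − (-4)(3) = 12
A_4→A_5: (-4)(-6) − (1)(0) = 24
A_5→A_6: (1)(0) − (1)(-6) = 6
A_6→A_7: (1)(-1) − (6)(0) = -1
A_7→A_1: (6)(6) − (3)(-1) = 39
Σ = 113
Area = |Σ|/2 = 56.5.

56.5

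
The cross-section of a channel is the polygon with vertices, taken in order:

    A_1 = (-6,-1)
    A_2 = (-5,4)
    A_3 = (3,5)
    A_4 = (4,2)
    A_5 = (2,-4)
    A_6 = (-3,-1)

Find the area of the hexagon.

58.5

Apply the shoelace formula: 2A = Σ (x_i·y_{i+1} − x_{i+1}·y_i), indices taken mod 6.
Σ = (-29) + (-37) + (-14) + (-20) + (-14) + (-3) = -117
Area = |Σ|/2 = 58.5.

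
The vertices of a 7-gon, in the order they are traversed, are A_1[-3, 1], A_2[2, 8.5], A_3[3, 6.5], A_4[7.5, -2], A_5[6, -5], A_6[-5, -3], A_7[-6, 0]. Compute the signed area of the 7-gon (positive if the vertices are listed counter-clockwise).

-93.625

Apply the shoelace formula: 2A = Σ (x_i·y_{i+1} − x_{i+1}·y_i), indices taken mod 7.
Σ = (-27.5) + (-12.5) + (-54.75) + (-25.5) + (-43) + (-18) + (-6) = -187.25
Signed area = Σ/2 = -93.625 (negative ⇒ clockwise traversal).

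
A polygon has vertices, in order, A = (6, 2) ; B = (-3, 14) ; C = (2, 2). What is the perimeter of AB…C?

|AB| = √((-9)² + (12)²) = √225 = 15
|BC| = √((5)² + (-12)²) = √169 = 13
|CA| = √((4)² + (0)²) = √16 = 4
Perimeter = 15 + 13 + 4 = 32.

32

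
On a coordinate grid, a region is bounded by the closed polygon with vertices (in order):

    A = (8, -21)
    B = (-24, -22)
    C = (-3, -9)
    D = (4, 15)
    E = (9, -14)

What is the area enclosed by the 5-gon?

Apply Gauss's area formula: 2A = Σ (x_i·y_{i+1} − x_{i+1}·y_i), indices taken mod 5.
A→B: (8)(-22) − (-24)(-21) = -680
B→C: (-24)(-9) − (-3)(-22) = 150
C→D: (-3)(15) − (4)(-9) = -9
D→E: (4)(-14) − (9)(15) = -191
E→A: (9)(-21) − (8)(-14) = -77
Σ = -807
Area = |Σ|/2 = 403.5.

403.5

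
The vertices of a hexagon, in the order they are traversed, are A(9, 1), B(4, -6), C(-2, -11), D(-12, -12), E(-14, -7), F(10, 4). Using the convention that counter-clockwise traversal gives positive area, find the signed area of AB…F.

-159

Apply Gauss's area formula: 2A = Σ (x_i·y_{i+1} − x_{i+1}·y_i), indices taken mod 6.
Cross-terms: -58, -56, -108, -84, 14, -26  ⇒  Σ = -318
Signed area = Σ/2 = -159 (negative ⇒ clockwise traversal).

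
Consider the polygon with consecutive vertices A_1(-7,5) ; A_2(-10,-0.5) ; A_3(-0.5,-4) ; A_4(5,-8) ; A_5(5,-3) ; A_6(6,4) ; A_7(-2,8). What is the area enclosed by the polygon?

Apply the surveyor's formula: 2A = Σ (x_i·y_{i+1} − x_{i+1}·y_i), indices taken mod 7.
Σ = (53.5) + (39.75) + (24) + (25) + (38) + (56) + (46) = 282.25
Area = |Σ|/2 = 141.125.

141.125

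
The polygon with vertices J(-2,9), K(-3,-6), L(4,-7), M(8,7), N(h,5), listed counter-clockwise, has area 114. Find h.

5

Write out the shoelace sum; only the two edges meeting at N involve h:
2·Area = [(8·5 − h·7) + (h·9 − (-2)·5)] + 168
       = 2·h + 218 = 228
⇒ h = 5.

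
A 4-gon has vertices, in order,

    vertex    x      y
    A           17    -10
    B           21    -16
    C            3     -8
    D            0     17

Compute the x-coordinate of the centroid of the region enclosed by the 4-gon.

Apply the surveyor's formula. First the cross-terms c_i = x_i·y_{i+1} − x_{i+1}·y_i:
  -62, -120, 51, -289  ⇒  2A = -420, A = -210.
Then Σ (x_i + x_{i+1})·c_i = -9996, so x̄ = -9996 / (6·(-210)) = 119/15.

119/15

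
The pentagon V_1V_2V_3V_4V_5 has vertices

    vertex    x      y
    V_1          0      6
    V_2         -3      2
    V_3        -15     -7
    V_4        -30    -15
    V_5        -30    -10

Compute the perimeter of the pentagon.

|V_1V_2| = √((-3)² + (-4)²) = √25 = 5
|V_2V_3| = √((-12)² + (-9)²) = √225 = 15
|V_3V_4| = √((-15)² + (-8)²) = √289 = 17
|V_4V_5| = √((0)² + (5)²) = √25 = 5
|V_5V_1| = √((30)² + (16)²) = √1156 = 34
Perimeter = 5 + 15 + 17 + 5 + 34 = 76.

76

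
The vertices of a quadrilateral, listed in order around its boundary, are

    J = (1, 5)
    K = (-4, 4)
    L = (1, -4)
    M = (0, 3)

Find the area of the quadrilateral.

Apply the surveyor's formula: 2A = Σ (x_i·y_{i+1} − x_{i+1}·y_i), indices taken mod 4.
Σ = (24) + (12) + (3) + (-3) = 36
Area = |Σ|/2 = 18.

18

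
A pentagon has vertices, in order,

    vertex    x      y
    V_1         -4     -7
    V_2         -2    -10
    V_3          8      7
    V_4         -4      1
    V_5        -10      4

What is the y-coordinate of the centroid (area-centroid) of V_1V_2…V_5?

-40/39

Apply the shoelace formula. First the cross-terms c_i = x_i·y_{i+1} − x_{i+1}·y_i:
  26, 66, 36, -6, 86  ⇒  2A = 208, A = 104.
Then Σ (y_i + y_{i+1})·c_i = -640, so ȳ = -640 / (6·104) = -40/39.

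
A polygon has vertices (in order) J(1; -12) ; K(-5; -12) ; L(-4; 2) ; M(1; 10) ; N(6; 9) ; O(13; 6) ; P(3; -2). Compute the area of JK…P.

Cross-terms: -72, -58, -42, -51, -81, -44, -34  ⇒  Σ = -382
Area = |Σ|/2 = 191.

191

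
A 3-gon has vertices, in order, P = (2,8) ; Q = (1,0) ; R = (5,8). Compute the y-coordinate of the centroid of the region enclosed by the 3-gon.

16/3

Apply the shoelace (surveyor's) formula. First the cross-terms c_i = x_i·y_{i+1} − x_{i+1}·y_i:
  -8, 8, 24  ⇒  2A = 24, A = 12.
Then Σ (y_i + y_{i+1})·c_i = 384, so ȳ = 384 / (6·12) = 16/3.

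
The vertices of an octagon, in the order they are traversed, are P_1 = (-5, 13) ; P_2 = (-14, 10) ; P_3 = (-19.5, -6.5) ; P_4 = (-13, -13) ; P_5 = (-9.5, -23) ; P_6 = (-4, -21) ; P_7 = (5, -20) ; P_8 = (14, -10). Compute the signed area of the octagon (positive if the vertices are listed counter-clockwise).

Apply the shoelace formula: 2A = Σ (x_i·y_{i+1} − x_{i+1}·y_i), indices taken mod 8.
Σ = (132) + (286) + (169) + (175.5) + (107.5) + (185) + (230) + (132) = 1417
Signed area = Σ/2 = 708.5 (positive ⇒ counter-clockwise traversal).

708.5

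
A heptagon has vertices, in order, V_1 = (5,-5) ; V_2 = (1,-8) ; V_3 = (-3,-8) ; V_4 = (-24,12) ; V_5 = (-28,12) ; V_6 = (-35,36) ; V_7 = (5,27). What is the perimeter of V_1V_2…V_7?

|V_1V_2| = √((-4)² + (-3)²) = √25 = 5
|V_2V_3| = √((-4)² + (0)²) = √16 = 4
|V_3V_4| = √((-21)² + (20)²) = √841 = 29
|V_4V_5| = √((-4)² + (0)²) = √16 = 4
|V_5V_6| = √((-7)² + (24)²) = √625 = 25
|V_6V_7| = √((40)² + (-9)²) = √1681 = 41
|V_7V_1| = √((0)² + (-32)²) = √1024 = 32
Perimeter = 5 + 4 + 29 + 4 + 25 + 41 + 32 = 140.

140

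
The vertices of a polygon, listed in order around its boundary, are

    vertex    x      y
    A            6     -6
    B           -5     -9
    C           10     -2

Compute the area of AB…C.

Apply the shoelace (surveyor's) formula: 2A = Σ (x_i·y_{i+1} − x_{i+1}·y_i), indices taken mod 3.
Σ = (-84) + (100) + (-48) = -32
Area = |Σ|/2 = 16.

16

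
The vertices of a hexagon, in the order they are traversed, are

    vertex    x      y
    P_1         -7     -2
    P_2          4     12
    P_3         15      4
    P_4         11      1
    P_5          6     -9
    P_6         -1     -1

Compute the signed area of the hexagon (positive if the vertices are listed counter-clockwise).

-197

Apply the shoelace (surveyor's) formula: 2A = Σ (x_i·y_{i+1} − x_{i+1}·y_i), indices taken mod 6.
Σ = (-76) + (-164) + (-29) + (-105) + (-15) + (-5) = -394
Signed area = Σ/2 = -197 (negative ⇒ clockwise traversal).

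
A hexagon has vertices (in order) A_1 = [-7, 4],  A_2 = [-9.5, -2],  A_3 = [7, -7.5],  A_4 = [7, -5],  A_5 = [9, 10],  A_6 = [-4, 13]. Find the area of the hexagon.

250.875

A_1→A_2: (-7)(-2) − (-9.5)(4) = 52
A_2→A_3: (-9.5)(-7.5) − (7)(-2) = 85.25
A_3→A_4: (7)(-5) − (7)(-7.5) = 17.5
A_4→A_5: (7)(10) − (9)(-5) = 115
A_5→A_6: (9)(13) − (-4)(10) = 157
A_6→A_1: (-4)(4) − (-7)(13) = 75
Σ = 501.75
Area = |Σ|/2 = 250.875.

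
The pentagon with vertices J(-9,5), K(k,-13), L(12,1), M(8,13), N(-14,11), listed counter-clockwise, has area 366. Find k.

-3

Write out the shoelace sum; only the two edges meeting at K involve k:
2·Area = [((-9)·(-13) − k·5) + (k·1 − 12·(-13))] + 447
       = -4·k + 720 = 732
⇒ k = -3.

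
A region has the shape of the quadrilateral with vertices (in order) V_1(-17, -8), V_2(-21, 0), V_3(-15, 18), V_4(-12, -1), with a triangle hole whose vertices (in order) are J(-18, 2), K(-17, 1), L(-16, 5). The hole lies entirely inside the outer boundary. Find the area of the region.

Outer boundary:
Apply the shoelace formula: 2A = Σ (x_i·y_{i+1} − x_{i+1}·y_i), indices taken mod 4.
V_1→V_2: (-17)(0) − (-21)(-8) = -168
V_2→V_3: (-21)(18) − (-15)(0) = -378
V_3→V_4: (-15)(-1) − (-12)(18) = 231
V_4→V_1: (-12)(-8) − (-17)(-1) = 79
Σ = -236
Area = |Σ|/2 = 118.
Hole:
Σ = (16) + (-69) + (58) = 5
Area = |Σ|/2 = 2.5.
Net area = 118 − 2.5 = 115.5.

115.5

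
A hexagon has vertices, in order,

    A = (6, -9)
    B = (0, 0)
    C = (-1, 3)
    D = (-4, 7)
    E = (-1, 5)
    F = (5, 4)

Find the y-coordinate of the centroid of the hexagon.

Apply the shoelace formula. First the cross-terms c_i = x_i·y_{i+1} − x_{i+1}·y_i:
  0, 0, 5, -13, -29, -69  ⇒  2A = -106, A = -53.
Then Σ (y_i + y_{i+1})·c_i = -22, so ȳ = -22 / (6·(-53)) = 11/159.

11/159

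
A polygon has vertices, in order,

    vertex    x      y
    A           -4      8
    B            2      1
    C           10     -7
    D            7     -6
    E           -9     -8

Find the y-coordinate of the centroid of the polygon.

-549/269

Apply the surveyor's formula. First the cross-terms c_i = x_i·y_{i+1} − x_{i+1}·y_i:
  -20, -24, -11, -110, -104  ⇒  2A = -269, A = -134.5.
Then Σ (y_i + y_{i+1})·c_i = 1647, so ȳ = 1647 / (6·(-134.5)) = -549/269.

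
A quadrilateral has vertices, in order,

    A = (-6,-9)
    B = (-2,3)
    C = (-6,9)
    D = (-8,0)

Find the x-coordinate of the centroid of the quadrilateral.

Apply Gauss's area formula. First the cross-terms c_i = x_i·y_{i+1} − x_{i+1}·y_i:
  -36, 0, 72, 72  ⇒  2A = 108, A = 54.
Then Σ (x_i + x_{i+1})·c_i = -1728, so x̄ = -1728 / (6·54) = -16/3.

-16/3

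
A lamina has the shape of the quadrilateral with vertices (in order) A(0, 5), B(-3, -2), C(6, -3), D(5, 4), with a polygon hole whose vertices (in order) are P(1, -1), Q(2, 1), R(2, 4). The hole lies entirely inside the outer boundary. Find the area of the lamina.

Outer boundary:
Σ = (15) + (21) + (39) + (25) = 100
Area = |Σ|/2 = 50.
Hole:
Apply Gauss's area formula: 2A = Σ (x_i·y_{i+1} − x_{i+1}·y_i), indices taken mod 3.
Σ = (3) + (6) + (-6) = 3
Area = |Σ|/2 = 1.5.
Net area = 50 − 1.5 = 48.5.

48.5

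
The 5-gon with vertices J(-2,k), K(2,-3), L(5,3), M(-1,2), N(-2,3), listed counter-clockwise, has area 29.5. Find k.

The doubled signed area Σ (x_i y_{i+1} − x_{i+1} y_i) is linear in k.
With k=0 it equals 47; the coefficient of k is -4 (from the two edges through J).
So -4·k + 47 = 2·29.5 = 59 ⇒ k = -3.

-3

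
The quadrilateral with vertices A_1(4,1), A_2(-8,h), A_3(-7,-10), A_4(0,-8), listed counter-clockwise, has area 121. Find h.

6

The doubled signed area Σ (x_i y_{i+1} − x_{i+1} y_i) is linear in h.
With h=0 it equals 176; the coefficient of h is 11 (from the two edges through A_2).
So 11·h + 176 = 2·121 = 242 ⇒ h = 6.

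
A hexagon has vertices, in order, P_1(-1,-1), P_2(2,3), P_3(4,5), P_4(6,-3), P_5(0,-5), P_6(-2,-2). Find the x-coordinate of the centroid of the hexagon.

Apply the surveyor's formula. First the cross-terms c_i = x_i·y_{i+1} − x_{i+1}·y_i:
  -1, -2, -42, -30, -10, 0  ⇒  2A = -85, A = -42.5.
Then Σ (x_i + x_{i+1})·c_i = -593, so x̄ = -593 / (6·(-42.5)) = 593/255.

593/255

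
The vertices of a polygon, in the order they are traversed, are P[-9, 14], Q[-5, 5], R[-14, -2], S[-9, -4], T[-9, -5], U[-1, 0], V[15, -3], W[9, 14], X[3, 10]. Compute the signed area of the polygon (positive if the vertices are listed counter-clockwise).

283.5

Cross-terms: 25, 80, 38, 9, -5, 3, 237, 48, 132  ⇒  Σ = 567
Signed area = Σ/2 = 283.5 (positive ⇒ counter-clockwise traversal).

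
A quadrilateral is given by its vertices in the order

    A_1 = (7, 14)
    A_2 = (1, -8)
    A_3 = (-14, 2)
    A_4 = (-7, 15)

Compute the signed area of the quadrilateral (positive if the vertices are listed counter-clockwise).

-289.5

Σ = (-70) + (-110) + (-196) + (-203) = -579
Signed area = Σ/2 = -289.5 (negative ⇒ clockwise traversal).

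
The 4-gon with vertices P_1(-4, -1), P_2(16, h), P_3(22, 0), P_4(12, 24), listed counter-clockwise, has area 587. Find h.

Write out the shoelace sum; only the two edges meeting at P_2 involve h:
2·Area = [((-4)·h − 16·(-1)) + (16·0 − 22·h)] + 612
       = -26·h + 628 = 1174
⇒ h = -21.

-21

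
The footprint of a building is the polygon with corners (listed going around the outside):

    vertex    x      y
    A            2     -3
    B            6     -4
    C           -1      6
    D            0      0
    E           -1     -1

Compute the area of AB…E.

23.5

Apply Gauss's area formula: 2A = Σ (x_i·y_{i+1} − x_{i+1}·y_i), indices taken mod 5.
Cross-terms: 10, 32, 0, 0, 5  ⇒  Σ = 47
Area = |Σ|/2 = 23.5.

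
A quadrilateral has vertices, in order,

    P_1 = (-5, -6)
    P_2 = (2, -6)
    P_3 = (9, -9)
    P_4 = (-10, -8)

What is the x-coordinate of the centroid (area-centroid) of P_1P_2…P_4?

-0.6875

Apply the shoelace (surveyor's) formula. First the cross-terms c_i = x_i·y_{i+1} − x_{i+1}·y_i:
  42, 36, -162, 20  ⇒  2A = -64, A = -32.
Then Σ (x_i + x_{i+1})·c_i = 132, so x̄ = 132 / (6·(-32)) = -0.6875.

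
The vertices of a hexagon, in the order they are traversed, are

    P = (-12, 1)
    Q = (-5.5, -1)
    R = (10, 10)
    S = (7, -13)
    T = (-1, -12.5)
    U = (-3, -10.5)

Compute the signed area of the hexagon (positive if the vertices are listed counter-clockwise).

Apply the shoelace formula: 2A = Σ (x_i·y_{i+1} − x_{i+1}·y_i), indices taken mod 6.
Σ = (17.5) + (-45) + (-200) + (-100.5) + (-27) + (-129) = -484
Signed area = Σ/2 = -242 (negative ⇒ clockwise traversal).

-242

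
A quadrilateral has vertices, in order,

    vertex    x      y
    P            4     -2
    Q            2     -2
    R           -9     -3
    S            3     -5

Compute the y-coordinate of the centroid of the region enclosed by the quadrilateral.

Apply the surveyor's formula. First the cross-terms c_i = x_i·y_{i+1} − x_{i+1}·y_i:
  -4, -24, 54, 14  ⇒  2A = 40, A = 20.
Then Σ (y_i + y_{i+1})·c_i = -394, so ȳ = -394 / (6·20) = -197/60.

-197/60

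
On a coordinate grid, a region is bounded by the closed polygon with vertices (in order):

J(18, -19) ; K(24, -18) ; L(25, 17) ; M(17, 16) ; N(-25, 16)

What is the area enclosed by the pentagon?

980

J→K: (18)(-18) − (24)(-19) = 132
K→L: (24)(17) − (25)(-18) = 858
L→M: (25)(16) − (17)(17) = 111
M→N: (17)(16) − (-25)(16) = 672
N→J: (-25)(-19) − (18)(16) = 187
Σ = 1960
Area = |Σ|/2 = 980.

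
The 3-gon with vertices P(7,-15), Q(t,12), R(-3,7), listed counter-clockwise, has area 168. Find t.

10

Write out the shoelace sum; only the two edges meeting at Q involve t:
2·Area = [(7·12 − t·(-15)) + (t·7 − (-3)·12)] + -4
       = 22·t + 116 = 336
⇒ t = 10.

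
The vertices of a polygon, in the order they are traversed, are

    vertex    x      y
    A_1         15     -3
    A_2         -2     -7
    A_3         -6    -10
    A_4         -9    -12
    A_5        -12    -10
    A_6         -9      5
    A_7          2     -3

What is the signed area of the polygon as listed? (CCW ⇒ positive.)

Apply the shoelace formula: 2A = Σ (x_i·y_{i+1} − x_{i+1}·y_i), indices taken mod 7.
Σ = (-111) + (-22) + (-18) + (-54) + (-150) + (17) + (39) = -299
Signed area = Σ/2 = -149.5 (negative ⇒ clockwise traversal).

-149.5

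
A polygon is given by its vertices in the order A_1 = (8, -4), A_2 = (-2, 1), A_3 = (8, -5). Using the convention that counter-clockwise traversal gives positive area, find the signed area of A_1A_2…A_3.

Apply the shoelace (surveyor's) formula: 2A = Σ (x_i·y_{i+1} − x_{i+1}·y_i), indices taken mod 3.
Cross-terms: 0, 2, 8  ⇒  Σ = 10
Signed area = Σ/2 = 5 (positive ⇒ counter-clockwise traversal).

5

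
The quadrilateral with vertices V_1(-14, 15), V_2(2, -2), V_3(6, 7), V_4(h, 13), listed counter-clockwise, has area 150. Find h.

2

The doubled signed area Σ (x_i y_{i+1} − x_{i+1} y_i) is linear in h.
With h=0 it equals 284; the coefficient of h is 8 (from the two edges through V_4).
So 8·h + 284 = 2·150 = 300 ⇒ h = 2.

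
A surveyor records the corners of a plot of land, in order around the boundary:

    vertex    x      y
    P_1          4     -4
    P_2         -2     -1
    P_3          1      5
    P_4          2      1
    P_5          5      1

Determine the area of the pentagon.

Σ = (-12) + (-9) + (-9) + (-3) + (-24) = -57
Area = |Σ|/2 = 28.5.

28.5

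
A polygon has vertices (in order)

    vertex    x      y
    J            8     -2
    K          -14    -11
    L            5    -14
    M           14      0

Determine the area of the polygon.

Apply the shoelace formula: 2A = Σ (x_i·y_{i+1} − x_{i+1}·y_i), indices taken mod 4.
J→K: (8)(-11) − (-14)(-2) = -116
K→L: (-14)(-14) − (5)(-11) = 251
L→M: (5)(0) − (14)(-14) = 196
M→J: (14)(-2) − (8)(0) = -28
Σ = 303
Area = |Σ|/2 = 151.5.

151.5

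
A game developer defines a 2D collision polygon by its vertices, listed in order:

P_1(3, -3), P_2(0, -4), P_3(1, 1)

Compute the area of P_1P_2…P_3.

Apply the shoelace formula: 2A = Σ (x_i·y_{i+1} − x_{i+1}·y_i), indices taken mod 3.
Σ = (-12) + (4) + (-6) = -14
Area = |Σ|/2 = 7.

7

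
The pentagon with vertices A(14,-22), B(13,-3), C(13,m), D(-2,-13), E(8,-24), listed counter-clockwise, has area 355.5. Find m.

The doubled signed area Σ (x_i y_{i+1} − x_{i+1} y_i) is linear in m.
With m=0 it equals 426; the coefficient of m is 15 (from the two edges through C).
So 15·m + 426 = 2·355.5 = 711 ⇒ m = 19.

19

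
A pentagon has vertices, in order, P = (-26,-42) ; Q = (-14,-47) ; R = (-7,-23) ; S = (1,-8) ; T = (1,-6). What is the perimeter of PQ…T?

102

|PQ| = √((12)² + (-5)²) = √169 = 13
|QR| = √((7)² + (24)²) = √625 = 25
|RS| = √((8)² + (15)²) = √289 = 17
|ST| = √((0)² + (2)²) = √4 = 2
|TP| = √((-27)² + (-36)²) = √2025 = 45
Perimeter = 13 + 25 + 17 + 2 + 45 = 102.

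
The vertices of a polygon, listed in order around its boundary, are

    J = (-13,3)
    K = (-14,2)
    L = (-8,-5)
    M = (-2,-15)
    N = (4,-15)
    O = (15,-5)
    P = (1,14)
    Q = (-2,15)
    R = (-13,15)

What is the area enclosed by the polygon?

Σ = (16) + (86) + (110) + (90) + (205) + (215) + (43) + (165) + (156) = 1086
Area = |Σ|/2 = 543.

543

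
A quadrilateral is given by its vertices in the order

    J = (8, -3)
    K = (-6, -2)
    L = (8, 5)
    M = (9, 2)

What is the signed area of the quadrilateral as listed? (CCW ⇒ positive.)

Apply Gauss's area formula: 2A = Σ (x_i·y_{i+1} − x_{i+1}·y_i), indices taken mod 4.
Cross-terms: -34, -14, -29, -43  ⇒  Σ = -120
Signed area = Σ/2 = -60 (negative ⇒ clockwise traversal).

-60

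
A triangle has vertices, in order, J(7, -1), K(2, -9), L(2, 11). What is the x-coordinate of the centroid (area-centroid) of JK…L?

Apply the shoelace formula. First the cross-terms c_i = x_i·y_{i+1} − x_{i+1}·y_i:
  -61, 40, -79  ⇒  2A = -100, A = -50.
Then Σ (x_i + x_{i+1})·c_i = -1100, so x̄ = -1100 / (6·(-50)) = 11/3.

11/3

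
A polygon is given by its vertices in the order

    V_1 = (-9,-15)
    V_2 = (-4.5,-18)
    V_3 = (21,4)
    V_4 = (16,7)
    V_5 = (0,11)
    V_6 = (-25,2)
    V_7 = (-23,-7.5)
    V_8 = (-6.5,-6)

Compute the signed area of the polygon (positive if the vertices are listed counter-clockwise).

Apply the shoelace formula: 2A = Σ (x_i·y_{i+1} − x_{i+1}·y_i), indices taken mod 8.
V_1→V_2: (-9)(-18) − (-4.5)(-15) = 94.5
V_2→V_3: (-4.5)(4) − (21)(-18) = 360
V_3→V_4: (21)(7) − (16)(4) = 83
V_4→V_5: (16)(11) − (0)(7) = 176
V_5→V_6: (0)(2) − (-25)(11) = 275
V_6→V_7: (-25)(-7.5) − (-23)(2) = 233.5
V_7→V_8: (-23)(-6) − (-6.5)(-7.5) = 89.25
V_8→V_1: (-6.5)(-15) − (-9)(-6) = 43.5
Σ = 1354.75
Signed area = Σ/2 = 677.375 (positive ⇒ counter-clockwise traversal).

677.375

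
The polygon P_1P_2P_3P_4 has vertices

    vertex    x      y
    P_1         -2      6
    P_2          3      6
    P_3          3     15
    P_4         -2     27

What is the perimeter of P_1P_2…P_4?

|P_1P_2| = √((5)² + (0)²) = √25 = 5
|P_2P_3| = √((0)² + (9)²) = √81 = 9
|P_3P_4| = √((-5)² + (12)²) = √169 = 13
|P_4P_1| = √((0)² + (-21)²) = √441 = 21
Perimeter = 5 + 9 + 13 + 21 = 48.

48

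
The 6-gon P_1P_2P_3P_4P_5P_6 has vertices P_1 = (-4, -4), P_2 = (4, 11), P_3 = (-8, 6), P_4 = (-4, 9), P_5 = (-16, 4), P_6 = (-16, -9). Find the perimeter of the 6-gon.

|P_1P_2| = √((8)² + (15)²) = √289 = 17
|P_2P_3| = √((-12)² + (-5)²) = √169 = 13
|P_3P_4| = √((4)² + (3)²) = √25 = 5
|P_4P_5| = √((-12)² + (-5)²) = √169 = 13
|P_5P_6| = √((0)² + (-13)²) = √169 = 13
|P_6P_1| = √((12)² + (5)²) = √169 = 13
Perimeter = 17 + 13 + 5 + 13 + 13 + 13 = 74.

74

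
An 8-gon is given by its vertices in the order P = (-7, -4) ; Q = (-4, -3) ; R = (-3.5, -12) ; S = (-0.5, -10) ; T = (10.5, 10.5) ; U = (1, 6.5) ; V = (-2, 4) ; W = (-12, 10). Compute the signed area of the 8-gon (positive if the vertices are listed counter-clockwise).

196

Apply the shoelace formula: 2A = Σ (x_i·y_{i+1} − x_{i+1}·y_i), indices taken mod 8.
P→Q: (-7)(-3) − (-4)(-4) = 5
Q→R: (-4)(-12) − (-3.5)(-3) = 37.5
R→S: (-3.5)(-10) − (-0.5)(-12) = 29
S→T: (-0.5)(10.5) − (10.5)(-10) = 99.75
T→U: (10.5)(6.5) − (1)(10.5) = 57.75
U→V: (1)(4) − (-2)(6.5) = 17
V→W: (-2)(10) − (-12)(4) = 28
W→P: (-12)(-4) − (-7)(10) = 118
Σ = 392
Signed area = Σ/2 = 196 (positive ⇒ counter-clockwise traversal).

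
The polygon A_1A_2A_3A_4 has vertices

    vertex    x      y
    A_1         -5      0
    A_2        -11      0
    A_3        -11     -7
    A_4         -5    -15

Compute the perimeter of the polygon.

|A_1A_2| = √((-6)² + (0)²) = √36 = 6
|A_2A_3| = √((0)² + (-7)²) = √49 = 7
|A_3A_4| = √((6)² + (-8)²) = √100 = 10
|A_4A_1| = √((0)² + (15)²) = √225 = 15
Perimeter = 6 + 7 + 10 + 15 = 38.

38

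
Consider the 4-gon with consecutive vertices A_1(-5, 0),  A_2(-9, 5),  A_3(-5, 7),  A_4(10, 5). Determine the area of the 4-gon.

Cross-terms: -25, -38, -95, 25  ⇒  Σ = -133
Area = |Σ|/2 = 66.5.

66.5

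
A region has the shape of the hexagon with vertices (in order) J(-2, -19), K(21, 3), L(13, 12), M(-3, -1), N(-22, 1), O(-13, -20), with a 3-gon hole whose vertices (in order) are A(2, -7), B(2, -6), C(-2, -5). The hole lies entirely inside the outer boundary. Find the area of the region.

630

Outer boundary:
Cross-terms: 393, 213, 23, -25, 453, 207  ⇒  Σ = 1264
Area = |Σ|/2 = 632.
Hole:
Apply Gauss's area formula: 2A = Σ (x_i·y_{i+1} − x_{i+1}·y_i), indices taken mod 3.
Cross-terms: 2, -22, 24  ⇒  Σ = 4
Area = |Σ|/2 = 2.
Net area = 632 − 2 = 630.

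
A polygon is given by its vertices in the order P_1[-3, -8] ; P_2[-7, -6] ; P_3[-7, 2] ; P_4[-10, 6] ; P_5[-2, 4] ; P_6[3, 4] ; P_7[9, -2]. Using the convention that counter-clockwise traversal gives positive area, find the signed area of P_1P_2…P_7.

-142

Σ = (-38) + (-56) + (-22) + (-28) + (-20) + (-42) + (-78) = -284
Signed area = Σ/2 = -142 (negative ⇒ clockwise traversal).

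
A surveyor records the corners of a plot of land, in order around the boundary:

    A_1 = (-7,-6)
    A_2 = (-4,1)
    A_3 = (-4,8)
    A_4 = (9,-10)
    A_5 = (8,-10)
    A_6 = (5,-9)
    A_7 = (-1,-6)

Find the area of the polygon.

Apply the shoelace formula: 2A = Σ (x_i·y_{i+1} − x_{i+1}·y_i), indices taken mod 7.
Σ = (-31) + (-28) + (-32) + (-10) + (-22) + (-39) + (-36) = -198
Area = |Σ|/2 = 99.

99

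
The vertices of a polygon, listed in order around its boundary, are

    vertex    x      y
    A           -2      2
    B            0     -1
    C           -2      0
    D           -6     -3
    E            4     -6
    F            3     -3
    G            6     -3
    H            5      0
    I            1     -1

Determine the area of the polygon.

Apply the surveyor's formula: 2A = Σ (x_i·y_{i+1} − x_{i+1}·y_i), indices taken mod 9.
Σ = (2) + (-2) + (6) + (48) + (6) + (9) + (15) + (-5) + (0) = 79
Area = |Σ|/2 = 39.5.

39.5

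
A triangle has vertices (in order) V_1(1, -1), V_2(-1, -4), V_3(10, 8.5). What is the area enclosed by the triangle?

4

Apply the surveyor's formula: 2A = Σ (x_i·y_{i+1} − x_{i+1}·y_i), indices taken mod 3.
Σ = (-5) + (31.5) + (-18.5) = 8
Area = |Σ|/2 = 4.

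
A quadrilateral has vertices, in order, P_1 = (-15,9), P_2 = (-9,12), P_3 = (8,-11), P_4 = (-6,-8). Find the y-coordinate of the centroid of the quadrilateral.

-11/60

Apply the shoelace formula. First the cross-terms c_i = x_i·y_{i+1} − x_{i+1}·y_i:
  -99, 3, -130, -174  ⇒  2A = -400, A = -200.
Then Σ (y_i + y_{i+1})·c_i = 220, so ȳ = 220 / (6·(-200)) = -11/60.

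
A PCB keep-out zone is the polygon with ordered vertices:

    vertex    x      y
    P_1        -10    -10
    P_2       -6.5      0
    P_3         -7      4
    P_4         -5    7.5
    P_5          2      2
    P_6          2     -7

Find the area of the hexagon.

128.25

Apply the surveyor's formula: 2A = Σ (x_i·y_{i+1} − x_{i+1}·y_i), indices taken mod 6.
Cross-terms: -65, -26, -32.5, -25, -18, -90  ⇒  Σ = -256.5
Area = |Σ|/2 = 128.25.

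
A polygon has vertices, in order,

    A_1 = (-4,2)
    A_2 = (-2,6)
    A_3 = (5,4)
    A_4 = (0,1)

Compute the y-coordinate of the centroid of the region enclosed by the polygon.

503/147

Apply Gauss's area formula. First the cross-terms c_i = x_i·y_{i+1} − x_{i+1}·y_i:
  -20, -38, 5, 4  ⇒  2A = -49, A = -24.5.
Then Σ (y_i + y_{i+1})·c_i = -503, so ȳ = -503 / (6·(-24.5)) = 503/147.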